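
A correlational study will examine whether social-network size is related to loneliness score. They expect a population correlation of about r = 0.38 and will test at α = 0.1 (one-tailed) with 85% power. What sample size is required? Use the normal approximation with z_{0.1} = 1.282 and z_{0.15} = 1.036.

n = 37

Fisher's z: C = ½·ln((1+r)/(1−r)) = ½·ln(2.2258) = 0.4001.
n = ((z_{α} + z_β)/C)² + 3.
(1.282 + 1.036) / 0.4001 = 2.318 / 0.4001 = 5.794.
n = 5.794² + 3 = 33.57 + 3 = 36.6.
Round up.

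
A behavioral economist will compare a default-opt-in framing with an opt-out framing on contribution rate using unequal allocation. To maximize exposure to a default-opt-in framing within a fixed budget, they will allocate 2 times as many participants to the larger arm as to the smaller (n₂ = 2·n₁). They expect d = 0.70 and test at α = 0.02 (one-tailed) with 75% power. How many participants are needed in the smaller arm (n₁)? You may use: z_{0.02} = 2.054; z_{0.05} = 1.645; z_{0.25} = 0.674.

With allocation ratio k = n₂/n₁ = 2, Var(x̄₁−x̄₂) = σ²(1/n₁ + 1/(k·n₁)) = σ²·(k+1)/(k·n₁).
So n₁ = (1 + 1/k)·((z_{α} + z_β)/d)² = 1.500 × (2.728/0.70)².
n₁ = 1.500 × 15.19 = 22.8.
Round up: n₁ = 23, giving n₂ = 2 × 23 = 46.

n₁ = 23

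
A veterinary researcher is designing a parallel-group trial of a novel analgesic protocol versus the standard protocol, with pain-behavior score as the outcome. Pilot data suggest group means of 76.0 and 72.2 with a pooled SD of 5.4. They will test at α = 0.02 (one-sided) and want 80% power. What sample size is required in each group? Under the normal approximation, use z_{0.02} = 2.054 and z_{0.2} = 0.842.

Cohen's d = |M₁ − M₂| / SD_pooled = |76.0 − 72.2| / 5.4 = 3.8 / 5.4 = 0.704.
For two independent groups with equal n: n = 2·((z_{α} + z_β) / d)².
z_{α} + z_β = 2.054 + 0.842 = 2.896.
n = 2 × (2.896 / 0.704)² = 2 × 4.114² = 2 × 16.92 = 33.8.
Round up to the next whole participant.

n = 34 per group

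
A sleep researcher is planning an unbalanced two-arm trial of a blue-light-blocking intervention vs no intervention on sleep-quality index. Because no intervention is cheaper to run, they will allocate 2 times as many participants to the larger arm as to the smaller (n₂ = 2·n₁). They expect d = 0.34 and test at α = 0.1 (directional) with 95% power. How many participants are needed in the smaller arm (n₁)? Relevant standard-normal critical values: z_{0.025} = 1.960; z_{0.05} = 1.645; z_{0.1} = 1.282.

n₁ = 112

With allocation ratio k = n₂/n₁ = 2, Var(x̄₁−x̄₂) = σ²(1/n₁ + 1/(k·n₁)) = σ²·(k+1)/(k·n₁).
So n₁ = (1 + 1/k)·((z_{α} + z_β)/d)² = 1.500 × (2.927/0.34)².
n₁ = 1.500 × 74.11 = 111.2.
Round up: n₁ = 112, giving n₂ = 2 × 112 = 224.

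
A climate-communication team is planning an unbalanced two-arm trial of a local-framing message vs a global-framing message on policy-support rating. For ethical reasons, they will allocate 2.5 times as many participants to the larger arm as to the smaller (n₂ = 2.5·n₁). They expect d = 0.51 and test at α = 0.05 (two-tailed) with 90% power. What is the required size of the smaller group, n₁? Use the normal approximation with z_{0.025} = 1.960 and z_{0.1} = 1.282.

With allocation ratio k = n₂/n₁ = 2.5, Var(x̄₁−x̄₂) = σ²(1/n₁ + 1/(k·n₁)) = σ²·(k+1)/(k·n₁).
So n₁ = (1 + 1/k)·((z_{α/2} + z_β)/d)² = 1.400 × (3.242/0.51)².
n₁ = 1.400 × 40.41 = 56.6.
Round up: n₁ = 57, giving n₂ = ⌈2.5 × 57⌉ = ⌈142.5⌉ = 143.

n₁ = 57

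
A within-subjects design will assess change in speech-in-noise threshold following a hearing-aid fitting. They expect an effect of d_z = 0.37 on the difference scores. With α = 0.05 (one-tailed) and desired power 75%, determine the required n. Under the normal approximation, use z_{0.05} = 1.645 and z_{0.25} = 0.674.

n = 40 pairs

For a paired (one-sample on differences) test: n = ((z_{α} + z_β) / d)².
z_{α} + z_β = 1.645 + 0.674 = 2.319.
n = (2.319 / 0.37)² = 6.268² = 39.28.
Round up.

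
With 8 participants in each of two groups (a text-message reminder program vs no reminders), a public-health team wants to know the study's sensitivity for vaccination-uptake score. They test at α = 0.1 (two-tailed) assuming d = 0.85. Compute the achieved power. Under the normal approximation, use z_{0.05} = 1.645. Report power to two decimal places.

power ≈ 0.52

For two equal groups, power = Φ(d·√(n/2) − z_{α/2}).
d·√(n/2) = 0.85 × √(8/2) = 0.85 × 2.000 = 1.700.
z_β = 1.700 − 1.645 = 0.055.
Power = Φ(0.055) = 0.522.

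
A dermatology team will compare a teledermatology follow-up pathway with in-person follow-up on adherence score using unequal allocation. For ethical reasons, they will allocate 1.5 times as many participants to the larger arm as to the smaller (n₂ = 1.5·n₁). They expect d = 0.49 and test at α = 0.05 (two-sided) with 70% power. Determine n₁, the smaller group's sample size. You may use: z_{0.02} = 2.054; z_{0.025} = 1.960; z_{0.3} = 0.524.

n₁ = 43

With allocation ratio k = n₂/n₁ = 1.5, Var(x̄₁−x̄₂) = σ²(1/n₁ + 1/(k·n₁)) = σ²·(k+1)/(k·n₁).
So n₁ = (1 + 1/k)·((z_{α/2} + z_β)/d)² = 1.667 × (2.484/0.49)².
n₁ = 1.667 × 25.70 = 42.8.
Round up: n₁ = 43, giving n₂ = ⌈1.5 × 43⌉ = ⌈64.5⌉ = 65.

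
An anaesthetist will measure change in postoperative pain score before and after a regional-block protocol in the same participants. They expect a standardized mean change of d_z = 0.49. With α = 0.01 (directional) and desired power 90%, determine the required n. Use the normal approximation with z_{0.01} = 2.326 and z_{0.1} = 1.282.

n = 55 pairs

For a paired (one-sample on differences) test: n = ((z_{α} + z_β) / d)².
z_{α} + z_β = 2.326 + 1.282 = 3.608.
n = (3.608 / 0.49)² = 7.363² = 54.22.
Round up.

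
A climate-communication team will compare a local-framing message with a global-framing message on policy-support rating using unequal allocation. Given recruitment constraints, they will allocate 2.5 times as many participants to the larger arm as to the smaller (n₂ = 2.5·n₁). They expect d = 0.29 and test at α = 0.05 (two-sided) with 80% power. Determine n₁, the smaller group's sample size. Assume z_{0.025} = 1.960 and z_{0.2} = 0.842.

n₁ = 131

With allocation ratio k = n₂/n₁ = 2.5, Var(x̄₁−x̄₂) = σ²(1/n₁ + 1/(k·n₁)) = σ²·(k+1)/(k·n₁).
So n₁ = (1 + 1/k)·((z_{α/2} + z_β)/d)² = 1.400 × (2.802/0.29)².
n₁ = 1.400 × 93.36 = 130.7.
Round up: n₁ = 131, giving n₂ = ⌈2.5 × 131⌉ = ⌈327.5⌉ = 328.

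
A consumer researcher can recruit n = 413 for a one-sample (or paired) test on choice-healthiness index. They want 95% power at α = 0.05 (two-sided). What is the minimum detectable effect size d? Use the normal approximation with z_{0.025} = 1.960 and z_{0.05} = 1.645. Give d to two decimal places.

For a single sample (or paired design) of n = 413: d_min = (z_{α/2} + z_β)/√n.
z-sum = 1.960 + 1.645 = 3.605.
d_min = 3.605 / √413 = 3.605 / 20.322 = 0.177.

d_min ≈ 0.18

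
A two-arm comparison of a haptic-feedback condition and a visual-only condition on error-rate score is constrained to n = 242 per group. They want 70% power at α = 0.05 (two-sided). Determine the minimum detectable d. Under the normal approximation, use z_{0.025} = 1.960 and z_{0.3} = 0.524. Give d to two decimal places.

d_min ≈ 0.23

For two independent groups of n = 242 each: d_min = (z_{α/2} + z_β)·√(2/n).
z-sum = 1.960 + 0.524 = 2.484.
d_min = 2.484 × √(2/242) = 2.484 × 0.0909 = 0.226.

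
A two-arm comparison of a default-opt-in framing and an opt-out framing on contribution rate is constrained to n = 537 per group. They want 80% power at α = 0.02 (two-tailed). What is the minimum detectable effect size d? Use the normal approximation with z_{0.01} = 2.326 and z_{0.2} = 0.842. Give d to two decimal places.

d_min ≈ 0.19

For two independent groups of n = 537 each: d_min = (z_{α/2} + z_β)·√(2/n).
z-sum = 2.326 + 0.842 = 3.168.
d_min = 3.168 × √(2/537) = 3.168 × 0.0610 = 0.193.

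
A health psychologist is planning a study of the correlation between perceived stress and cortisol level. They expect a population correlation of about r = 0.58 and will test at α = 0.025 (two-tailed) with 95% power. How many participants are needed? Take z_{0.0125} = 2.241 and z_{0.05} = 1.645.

Fisher's z: C = ½·ln((1+r)/(1−r)) = ½·ln(3.7619) = 0.6625.
n = ((z_{α/2} + z_β)/C)² + 3.
(2.241 + 1.645) / 0.6625 = 3.886 / 0.6625 = 5.866.
n = 5.866² + 3 = 34.41 + 3 = 37.4.
Round up.

n = 38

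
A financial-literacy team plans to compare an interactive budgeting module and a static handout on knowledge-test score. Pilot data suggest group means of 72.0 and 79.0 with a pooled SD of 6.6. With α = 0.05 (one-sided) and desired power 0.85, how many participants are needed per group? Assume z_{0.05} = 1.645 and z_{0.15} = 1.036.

Cohen's d = |M₁ − M₂| / SD_pooled = |72.0 − 79.0| / 6.6 = 7.0 / 6.6 = 1.061.
For two independent groups with equal n: n = 2·((z_{α} + z_β) / d)².
z_{α} + z_β = 1.645 + 1.036 = 2.681.
n = 2 × (2.681 / 1.061)² = 2 × 2.527² = 2 × 6.39 = 12.8.
Round up to the next whole participant.

n = 13 per group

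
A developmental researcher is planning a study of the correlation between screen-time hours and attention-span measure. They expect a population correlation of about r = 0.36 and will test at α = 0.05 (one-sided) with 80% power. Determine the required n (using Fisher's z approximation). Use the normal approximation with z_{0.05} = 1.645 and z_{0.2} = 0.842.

n = 47

Fisher's z: C = ½·ln((1+r)/(1−r)) = ½·ln(2.1250) = 0.3769.
n = ((z_{α} + z_β)/C)² + 3.
(1.645 + 0.842) / 0.3769 = 2.487 / 0.3769 = 6.599.
n = 6.599² + 3 = 43.54 + 3 = 46.5.
Round up.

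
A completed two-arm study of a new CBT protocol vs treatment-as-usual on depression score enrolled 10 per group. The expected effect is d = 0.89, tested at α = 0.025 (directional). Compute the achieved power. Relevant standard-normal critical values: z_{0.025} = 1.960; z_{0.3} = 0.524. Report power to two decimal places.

power ≈ 0.51

For two equal groups, power = Φ(d·√(n/2) − z_{α}).
d·√(n/2) = 0.89 × √(10/2) = 0.89 × 2.236 = 1.990.
z_β = 1.990 − 1.960 = 0.030.
Power = Φ(0.030) = 0.512.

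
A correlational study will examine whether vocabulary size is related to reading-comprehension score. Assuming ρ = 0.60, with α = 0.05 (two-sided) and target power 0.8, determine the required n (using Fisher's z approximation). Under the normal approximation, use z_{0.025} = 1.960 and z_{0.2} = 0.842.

n = 20

Fisher's z: C = ½·ln((1+r)/(1−r)) = ½·ln(4.0000) = 0.6931.
n = ((z_{α/2} + z_β)/C)² + 3.
(1.960 + 0.842) / 0.6931 = 2.802 / 0.6931 = 4.043.
n = 4.043² + 3 = 16.34 + 3 = 19.3.
Round up.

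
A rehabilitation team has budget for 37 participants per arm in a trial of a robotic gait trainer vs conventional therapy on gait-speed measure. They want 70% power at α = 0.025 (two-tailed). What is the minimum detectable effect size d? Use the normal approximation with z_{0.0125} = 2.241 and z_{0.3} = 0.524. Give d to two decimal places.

d_min ≈ 0.64

For two independent groups of n = 37 each: d_min = (z_{α/2} + z_β)·√(2/n).
z-sum = 2.241 + 0.524 = 2.765.
d_min = 2.765 × √(2/37) = 2.765 × 0.2325 = 0.643.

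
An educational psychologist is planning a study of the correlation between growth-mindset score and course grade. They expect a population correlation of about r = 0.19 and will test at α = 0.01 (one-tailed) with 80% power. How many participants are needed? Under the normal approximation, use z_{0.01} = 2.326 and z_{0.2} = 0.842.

Fisher's z: C = ½·ln((1+r)/(1−r)) = ½·ln(1.4691) = 0.1923.
n = ((z_{α} + z_β)/C)² + 3.
(2.326 + 0.842) / 0.1923 = 3.168 / 0.1923 = 16.474.
n = 16.474² + 3 = 271.40 + 3 = 274.4.
Round up.

n = 275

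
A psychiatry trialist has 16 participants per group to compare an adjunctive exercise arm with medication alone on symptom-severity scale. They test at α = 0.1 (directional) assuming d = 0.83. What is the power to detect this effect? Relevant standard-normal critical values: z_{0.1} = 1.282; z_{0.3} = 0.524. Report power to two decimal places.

For two equal groups, power = Φ(d·√(n/2) − z_{α}).
d·√(n/2) = 0.83 × √(16/2) = 0.83 × 2.828 = 2.348.
z_β = 2.348 − 1.282 = 1.066.
Power = Φ(1.066) = 0.857.

power ≈ 0.86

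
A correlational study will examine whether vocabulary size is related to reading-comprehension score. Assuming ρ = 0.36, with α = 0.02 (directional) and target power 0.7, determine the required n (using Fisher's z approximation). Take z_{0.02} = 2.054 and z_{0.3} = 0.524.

Fisher's z: C = ½·ln((1+r)/(1−r)) = ½·ln(2.1250) = 0.3769.
n = ((z_{α} + z_β)/C)² + 3.
(2.054 + 0.524) / 0.3769 = 2.578 / 0.3769 = 6.840.
n = 6.840² + 3 = 46.79 + 3 = 49.8.
Round up.

n = 50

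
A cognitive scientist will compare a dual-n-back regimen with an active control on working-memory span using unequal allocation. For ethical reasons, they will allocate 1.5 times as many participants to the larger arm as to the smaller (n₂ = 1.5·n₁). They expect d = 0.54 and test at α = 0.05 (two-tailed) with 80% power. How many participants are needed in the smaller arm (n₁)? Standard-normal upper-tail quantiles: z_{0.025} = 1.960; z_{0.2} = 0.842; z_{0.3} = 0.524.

With allocation ratio k = n₂/n₁ = 1.5, Var(x̄₁−x̄₂) = σ²(1/n₁ + 1/(k·n₁)) = σ²·(k+1)/(k·n₁).
So n₁ = (1 + 1/k)·((z_{α/2} + z_β)/d)² = 1.667 × (2.802/0.54)².
n₁ = 1.667 × 26.92 = 44.9.
Round up: n₁ = 45, giving n₂ = ⌈1.5 × 45⌉ = ⌈67.5⌉ = 68.

n₁ = 45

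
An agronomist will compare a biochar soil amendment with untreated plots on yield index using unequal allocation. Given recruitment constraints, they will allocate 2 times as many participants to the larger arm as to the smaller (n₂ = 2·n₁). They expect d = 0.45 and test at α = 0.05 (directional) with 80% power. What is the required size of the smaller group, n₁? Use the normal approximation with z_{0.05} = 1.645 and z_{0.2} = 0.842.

With allocation ratio k = n₂/n₁ = 2, Var(x̄₁−x̄₂) = σ²(1/n₁ + 1/(k·n₁)) = σ²·(k+1)/(k·n₁).
So n₁ = (1 + 1/k)·((z_{α} + z_β)/d)² = 1.500 × (2.487/0.45)².
n₁ = 1.500 × 30.54 = 45.8.
Round up: n₁ = 46, giving n₂ = 2 × 46 = 92.

n₁ = 46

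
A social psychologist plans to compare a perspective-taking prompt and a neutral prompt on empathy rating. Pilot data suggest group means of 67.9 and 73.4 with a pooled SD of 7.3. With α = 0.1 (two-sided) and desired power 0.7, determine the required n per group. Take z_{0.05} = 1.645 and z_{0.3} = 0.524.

n = 17 per group

Cohen's d = |M₁ − M₂| / SD_pooled = |67.9 − 73.4| / 7.3 = 5.5 / 7.3 = 0.753.
For two independent groups with equal n: n = 2·((z_{α/2} + z_β) / d)².
z_{α/2} + z_β = 1.645 + 0.524 = 2.169.
n = 2 × (2.169 / 0.753)² = 2 × 2.880² = 2 × 8.30 = 16.6.
Round up to the next whole participant.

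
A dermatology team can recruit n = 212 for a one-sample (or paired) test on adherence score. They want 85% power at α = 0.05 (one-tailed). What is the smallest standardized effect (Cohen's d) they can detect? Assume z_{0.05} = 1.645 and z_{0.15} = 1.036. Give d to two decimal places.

For a single sample (or paired design) of n = 212: d_min = (z_{α} + z_β)/√n.
z-sum = 1.645 + 1.036 = 2.681.
d_min = 2.681 / √212 = 2.681 / 14.560 = 0.184.

d_min ≈ 0.18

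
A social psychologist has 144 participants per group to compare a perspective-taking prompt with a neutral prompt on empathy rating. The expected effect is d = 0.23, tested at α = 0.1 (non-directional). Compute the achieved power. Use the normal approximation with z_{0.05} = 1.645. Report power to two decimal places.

For two equal groups, power = Φ(d·√(n/2) − z_{α/2}).
d·√(n/2) = 0.23 × √(144/2) = 0.23 × 8.485 = 1.952.
z_β = 1.952 − 1.645 = 0.307.
Power = Φ(0.307) = 0.620.

power ≈ 0.62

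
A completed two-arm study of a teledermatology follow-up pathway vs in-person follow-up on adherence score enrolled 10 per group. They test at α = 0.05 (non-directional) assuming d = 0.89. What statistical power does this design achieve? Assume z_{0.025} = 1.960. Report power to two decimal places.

For two equal groups, power = Φ(d·√(n/2) − z_{α/2}).
d·√(n/2) = 0.89 × √(10/2) = 0.89 × 2.236 = 1.990.
z_β = 1.990 − 1.960 = 0.030.
Power = Φ(0.030) = 0.512.

power ≈ 0.51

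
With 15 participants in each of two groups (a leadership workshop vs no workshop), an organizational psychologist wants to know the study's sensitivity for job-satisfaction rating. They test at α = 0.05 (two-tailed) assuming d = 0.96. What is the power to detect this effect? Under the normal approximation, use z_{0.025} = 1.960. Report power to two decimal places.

For two equal groups, power = Φ(d·√(n/2) − z_{α/2}).
d·√(n/2) = 0.96 × √(15/2) = 0.96 × 2.739 = 2.629.
z_β = 2.629 − 1.960 = 0.669.
Power = Φ(0.669) = 0.748.

power ≈ 0.75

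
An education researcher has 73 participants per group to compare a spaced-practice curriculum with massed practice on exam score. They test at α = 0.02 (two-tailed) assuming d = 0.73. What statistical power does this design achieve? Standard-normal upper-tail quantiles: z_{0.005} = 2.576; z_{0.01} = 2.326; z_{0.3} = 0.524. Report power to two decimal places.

power ≈ 0.98

For two equal groups, power = Φ(d·√(n/2) − z_{α/2}).
d·√(n/2) = 0.73 × √(73/2) = 0.73 × 6.042 = 4.410.
z_β = 4.410 − 2.326 = 2.084.
Power = Φ(2.084) = 0.981.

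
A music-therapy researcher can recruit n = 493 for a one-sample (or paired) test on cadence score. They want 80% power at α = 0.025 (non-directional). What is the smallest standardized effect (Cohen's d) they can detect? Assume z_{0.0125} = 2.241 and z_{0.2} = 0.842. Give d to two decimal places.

d_min ≈ 0.14

For a single sample (or paired design) of n = 493: d_min = (z_{α/2} + z_β)/√n.
z-sum = 2.241 + 0.842 = 3.083.
d_min = 3.083 / √493 = 3.083 / 22.204 = 0.139.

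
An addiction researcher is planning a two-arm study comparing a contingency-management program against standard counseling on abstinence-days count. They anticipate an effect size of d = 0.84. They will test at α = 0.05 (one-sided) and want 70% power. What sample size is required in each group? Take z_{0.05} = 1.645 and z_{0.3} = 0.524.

For two independent groups with equal n: n = 2·((z_{α} + z_β) / d)².
z_{α} + z_β = 1.645 + 0.524 = 2.169.
n = 2 × (2.169 / 0.84)² = 2 × 2.582² = 2 × 6.67 = 13.3.
Round up to the next whole participant.

n = 14 per group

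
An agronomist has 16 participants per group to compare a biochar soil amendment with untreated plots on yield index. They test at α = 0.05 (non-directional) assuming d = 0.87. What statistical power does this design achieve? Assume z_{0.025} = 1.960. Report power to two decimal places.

For two equal groups, power = Φ(d·√(n/2) − z_{α/2}).
d·√(n/2) = 0.87 × √(16/2) = 0.87 × 2.828 = 2.461.
z_β = 2.461 − 1.960 = 0.501.
Power = Φ(0.501) = 0.692.

power ≈ 0.69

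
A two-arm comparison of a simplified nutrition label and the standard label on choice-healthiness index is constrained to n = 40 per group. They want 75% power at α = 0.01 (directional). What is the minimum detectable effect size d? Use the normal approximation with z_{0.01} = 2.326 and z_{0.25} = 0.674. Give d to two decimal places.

d_min ≈ 0.67

For two independent groups of n = 40 each: d_min = (z_{α} + z_β)·√(2/n).
z-sum = 2.326 + 0.674 = 3.000.
d_min = 3.000 × √(2/40) = 3.000 × 0.2236 = 0.671.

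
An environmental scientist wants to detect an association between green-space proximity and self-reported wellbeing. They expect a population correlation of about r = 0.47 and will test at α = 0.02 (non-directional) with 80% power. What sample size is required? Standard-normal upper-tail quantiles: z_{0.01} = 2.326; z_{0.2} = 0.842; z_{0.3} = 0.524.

Fisher's z: C = ½·ln((1+r)/(1−r)) = ½·ln(2.7736) = 0.5101.
n = ((z_{α/2} + z_β)/C)² + 3.
(2.326 + 0.842) / 0.5101 = 3.168 / 0.5101 = 6.211.
n = 6.211² + 3 = 38.57 + 3 = 41.6.
Round up.

n = 42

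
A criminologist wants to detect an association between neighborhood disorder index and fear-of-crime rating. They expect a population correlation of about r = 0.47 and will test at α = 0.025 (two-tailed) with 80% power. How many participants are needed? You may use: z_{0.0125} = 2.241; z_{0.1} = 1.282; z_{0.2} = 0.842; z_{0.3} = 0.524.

Fisher's z: C = ½·ln((1+r)/(1−r)) = ½·ln(2.7736) = 0.5101.
n = ((z_{α/2} + z_β)/C)² + 3.
(2.241 + 0.842) / 0.5101 = 3.083 / 0.5101 = 6.044.
n = 6.044² + 3 = 36.53 + 3 = 39.5.
Round up.

n = 40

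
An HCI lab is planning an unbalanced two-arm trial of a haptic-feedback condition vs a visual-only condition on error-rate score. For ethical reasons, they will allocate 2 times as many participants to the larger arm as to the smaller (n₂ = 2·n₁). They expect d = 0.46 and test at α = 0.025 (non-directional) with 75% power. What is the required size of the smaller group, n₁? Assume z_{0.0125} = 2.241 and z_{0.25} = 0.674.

n₁ = 61

With allocation ratio k = n₂/n₁ = 2, Var(x̄₁−x̄₂) = σ²(1/n₁ + 1/(k·n₁)) = σ²·(k+1)/(k·n₁).
So n₁ = (1 + 1/k)·((z_{α/2} + z_β)/d)² = 1.500 × (2.915/0.46)².
n₁ = 1.500 × 40.16 = 60.2.
Round up: n₁ = 61, giving n₂ = 2 × 61 = 122.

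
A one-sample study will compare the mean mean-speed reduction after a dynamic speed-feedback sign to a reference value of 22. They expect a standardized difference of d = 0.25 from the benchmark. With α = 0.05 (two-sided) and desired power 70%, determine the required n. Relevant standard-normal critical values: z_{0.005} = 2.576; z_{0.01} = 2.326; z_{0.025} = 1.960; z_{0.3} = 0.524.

n = 99

For a one-sample test: n = ((z_{α/2} + z_β) / d)².
z_{α/2} + z_β = 1.960 + 0.524 = 2.484.
n = (2.484 / 0.25)² = 9.936² = 98.72.
Round up.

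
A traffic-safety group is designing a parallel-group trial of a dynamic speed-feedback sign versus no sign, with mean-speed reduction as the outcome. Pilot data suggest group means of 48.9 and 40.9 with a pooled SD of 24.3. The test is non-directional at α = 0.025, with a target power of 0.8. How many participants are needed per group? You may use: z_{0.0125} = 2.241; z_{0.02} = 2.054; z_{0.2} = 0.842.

Cohen's d = |M₁ − M₂| / SD_pooled = |48.9 − 40.9| / 24.3 = 8.0 / 24.3 = 0.329.
For two independent groups with equal n: n = 2·((z_{α/2} + z_β) / d)².
z_{α/2} + z_β = 2.241 + 0.842 = 3.083.
n = 2 × (3.083 / 0.329)² = 2 × 9.371² = 2 × 87.81 = 175.6.
Round up to the next whole participant.

n = 176 per group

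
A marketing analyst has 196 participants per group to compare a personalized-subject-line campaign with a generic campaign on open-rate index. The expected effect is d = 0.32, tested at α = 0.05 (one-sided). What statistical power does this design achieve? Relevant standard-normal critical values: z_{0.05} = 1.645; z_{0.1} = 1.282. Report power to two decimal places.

For two equal groups, power = Φ(d·√(n/2) − z_{α}).
d·√(n/2) = 0.32 × √(196/2) = 0.32 × 9.899 = 3.168.
z_β = 3.168 − 1.645 = 1.523.
Power = Φ(1.523) = 0.936.

power ≈ 0.94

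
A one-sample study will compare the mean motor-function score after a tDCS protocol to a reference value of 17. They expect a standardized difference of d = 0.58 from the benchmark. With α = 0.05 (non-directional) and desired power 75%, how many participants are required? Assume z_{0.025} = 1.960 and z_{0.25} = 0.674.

n = 21

For a one-sample test: n = ((z_{α/2} + z_β) / d)².
z_{α/2} + z_β = 1.960 + 0.674 = 2.634.
n = (2.634 / 0.58)² = 4.541² = 20.62.
Round up.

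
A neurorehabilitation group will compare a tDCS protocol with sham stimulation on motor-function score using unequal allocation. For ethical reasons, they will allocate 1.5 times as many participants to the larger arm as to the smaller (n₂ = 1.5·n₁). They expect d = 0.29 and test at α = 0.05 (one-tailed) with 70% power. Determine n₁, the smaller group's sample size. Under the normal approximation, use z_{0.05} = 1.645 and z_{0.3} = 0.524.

n₁ = 94

With allocation ratio k = n₂/n₁ = 1.5, Var(x̄₁−x̄₂) = σ²(1/n₁ + 1/(k·n₁)) = σ²·(k+1)/(k·n₁).
So n₁ = (1 + 1/k)·((z_{α} + z_β)/d)² = 1.667 × (2.169/0.29)².
n₁ = 1.667 × 55.94 = 93.2.
Round up: n₁ = 94, giving n₂ = 1.5 × 94 = 141.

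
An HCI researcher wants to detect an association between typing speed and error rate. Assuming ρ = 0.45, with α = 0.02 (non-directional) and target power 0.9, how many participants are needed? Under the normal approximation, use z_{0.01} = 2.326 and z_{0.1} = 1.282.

Fisher's z: C = ½·ln((1+r)/(1−r)) = ½·ln(2.6364) = 0.4847.
n = ((z_{α/2} + z_β)/C)² + 3.
(2.326 + 1.282) / 0.4847 = 3.608 / 0.4847 = 7.444.
n = 7.444² + 3 = 55.41 + 3 = 58.4.
Round up.

n = 59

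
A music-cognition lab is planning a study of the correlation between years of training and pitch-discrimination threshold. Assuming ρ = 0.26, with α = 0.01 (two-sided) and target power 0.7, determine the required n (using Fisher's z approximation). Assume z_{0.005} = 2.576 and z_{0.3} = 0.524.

n = 139

Fisher's z: C = ½·ln((1+r)/(1−r)) = ½·ln(1.7027) = 0.2661.
n = ((z_{α/2} + z_β)/C)² + 3.
(2.576 + 0.524) / 0.2661 = 3.100 / 0.2661 = 11.650.
n = 11.650² + 3 = 135.72 + 3 = 138.7.
Round up.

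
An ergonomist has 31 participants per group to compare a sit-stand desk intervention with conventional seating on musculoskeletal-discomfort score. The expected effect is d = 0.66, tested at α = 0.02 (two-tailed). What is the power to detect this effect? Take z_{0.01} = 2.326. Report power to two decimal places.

For two equal groups, power = Φ(d·√(n/2) − z_{α/2}).
d·√(n/2) = 0.66 × √(31/2) = 0.66 × 3.937 = 2.598.
z_β = 2.598 − 2.326 = 0.272.
Power = Φ(0.272) = 0.607.

power ≈ 0.61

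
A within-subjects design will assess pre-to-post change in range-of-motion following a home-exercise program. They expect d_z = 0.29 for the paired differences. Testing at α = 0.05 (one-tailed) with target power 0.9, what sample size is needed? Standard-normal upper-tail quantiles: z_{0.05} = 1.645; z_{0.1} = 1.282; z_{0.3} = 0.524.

n = 102 pairs

For a paired (one-sample on differences) test: n = ((z_{α} + z_β) / d)².
z_{α} + z_β = 1.645 + 1.282 = 2.927.
n = (2.927 / 0.29)² = 10.093² = 101.87.
Round up.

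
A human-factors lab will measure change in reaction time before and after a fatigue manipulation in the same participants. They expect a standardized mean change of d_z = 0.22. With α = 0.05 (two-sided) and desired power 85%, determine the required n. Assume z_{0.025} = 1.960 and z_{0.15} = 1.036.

For a paired (one-sample on differences) test: n = ((z_{α/2} + z_β) / d)².
z_{α/2} + z_β = 1.960 + 1.036 = 2.996.
n = (2.996 / 0.22)² = 13.618² = 185.45.
Round up.

n = 186 pairs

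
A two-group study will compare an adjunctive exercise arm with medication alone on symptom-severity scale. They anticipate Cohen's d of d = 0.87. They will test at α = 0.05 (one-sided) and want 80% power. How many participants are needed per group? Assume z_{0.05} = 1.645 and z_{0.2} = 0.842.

n = 17 per group

For two independent groups with equal n: n = 2·((z_{α} + z_β) / d)².
z_{α} + z_β = 1.645 + 0.842 = 2.487.
n = 2 × (2.487 / 0.87)² = 2 × 2.859² = 2 × 8.17 = 16.3.
Round up to the next whole participant.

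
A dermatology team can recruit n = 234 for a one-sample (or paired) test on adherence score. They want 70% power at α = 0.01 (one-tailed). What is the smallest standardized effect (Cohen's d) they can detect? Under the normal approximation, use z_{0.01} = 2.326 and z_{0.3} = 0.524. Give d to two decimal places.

For a single sample (or paired design) of n = 234: d_min = (z_{α} + z_β)/√n.
z-sum = 2.326 + 0.524 = 2.850.
d_min = 2.850 / √234 = 2.850 / 15.297 = 0.186.

d_min ≈ 0.19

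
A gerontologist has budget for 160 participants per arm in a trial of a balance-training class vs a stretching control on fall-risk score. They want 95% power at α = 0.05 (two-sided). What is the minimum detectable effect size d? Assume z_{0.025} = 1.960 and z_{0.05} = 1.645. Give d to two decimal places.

For two independent groups of n = 160 each: d_min = (z_{α/2} + z_β)·√(2/n).
z-sum = 1.960 + 1.645 = 3.605.
d_min = 3.605 × √(2/160) = 3.605 × 0.1118 = 0.403.

d_min ≈ 0.40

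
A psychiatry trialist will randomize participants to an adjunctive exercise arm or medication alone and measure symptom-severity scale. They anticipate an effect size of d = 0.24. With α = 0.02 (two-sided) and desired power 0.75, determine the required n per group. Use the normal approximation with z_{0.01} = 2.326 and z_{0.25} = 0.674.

n = 313 per group

For two independent groups with equal n: n = 2·((z_{α/2} + z_β) / d)².
z_{α/2} + z_β = 2.326 + 0.674 = 3.000.
n = 2 × (3.000 / 0.24)² = 2 × 12.500² = 2 × 156.25 = 312.5.
Round up to the next whole participant.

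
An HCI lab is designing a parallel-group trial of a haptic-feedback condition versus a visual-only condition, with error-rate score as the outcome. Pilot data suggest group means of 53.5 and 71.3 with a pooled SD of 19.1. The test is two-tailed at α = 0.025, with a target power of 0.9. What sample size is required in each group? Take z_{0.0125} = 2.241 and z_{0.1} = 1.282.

Cohen's d = |M₁ − M₂| / SD_pooled = |53.5 − 71.3| / 19.1 = 17.8 / 19.1 = 0.932.
For two independent groups with equal n: n = 2·((z_{α/2} + z_β) / d)².
z_{α/2} + z_β = 2.241 + 1.282 = 3.523.
n = 2 × (3.523 / 0.932)² = 2 × 3.780² = 2 × 14.29 = 28.6.
Round up to the next whole participant.

n = 29 per group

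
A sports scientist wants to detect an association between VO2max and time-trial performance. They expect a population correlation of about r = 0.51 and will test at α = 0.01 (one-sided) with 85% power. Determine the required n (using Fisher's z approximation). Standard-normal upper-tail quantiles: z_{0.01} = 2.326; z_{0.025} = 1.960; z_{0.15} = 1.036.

Fisher's z: C = ½·ln((1+r)/(1−r)) = ½·ln(3.0816) = 0.5627.
n = ((z_{α} + z_β)/C)² + 3.
(2.326 + 1.036) / 0.5627 = 3.362 / 0.5627 = 5.975.
n = 5.975² + 3 = 35.70 + 3 = 38.7.
Round up.

n = 39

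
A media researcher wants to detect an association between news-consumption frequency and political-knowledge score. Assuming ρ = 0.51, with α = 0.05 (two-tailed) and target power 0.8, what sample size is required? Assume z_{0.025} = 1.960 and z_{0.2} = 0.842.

n = 28

Fisher's z: C = ½·ln((1+r)/(1−r)) = ½·ln(3.0816) = 0.5627.
n = ((z_{α/2} + z_β)/C)² + 3.
(1.960 + 0.842) / 0.5627 = 2.802 / 0.5627 = 4.980.
n = 4.980² + 3 = 24.80 + 3 = 27.8.
Round up.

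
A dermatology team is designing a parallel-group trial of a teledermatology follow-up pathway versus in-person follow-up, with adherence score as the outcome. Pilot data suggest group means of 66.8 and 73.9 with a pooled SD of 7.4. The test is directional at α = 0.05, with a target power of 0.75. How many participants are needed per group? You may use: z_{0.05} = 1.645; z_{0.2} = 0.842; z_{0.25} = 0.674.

n = 12 per group

Cohen's d = |M₁ − M₂| / SD_pooled = |66.8 − 73.9| / 7.4 = 7.1 / 7.4 = 0.959.
For two independent groups with equal n: n = 2·((z_{α} + z_β) / d)².
z_{α} + z_β = 1.645 + 0.674 = 2.319.
n = 2 × (2.319 / 0.959)² = 2 × 2.418² = 2 × 5.85 = 11.7.
Round up to the next whole participant.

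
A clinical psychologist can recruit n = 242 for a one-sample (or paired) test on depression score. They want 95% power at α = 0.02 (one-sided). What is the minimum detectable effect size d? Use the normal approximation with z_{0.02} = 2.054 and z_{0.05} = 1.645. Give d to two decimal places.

For a single sample (or paired design) of n = 242: d_min = (z_{α} + z_β)/√n.
z-sum = 2.054 + 1.645 = 3.699.
d_min = 3.699 / √242 = 3.699 / 15.556 = 0.238.

d_min ≈ 0.24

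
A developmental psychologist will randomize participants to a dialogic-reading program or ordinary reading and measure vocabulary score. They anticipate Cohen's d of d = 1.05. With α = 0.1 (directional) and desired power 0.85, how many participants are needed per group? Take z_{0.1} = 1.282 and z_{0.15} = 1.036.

n = 10 per group

For two independent groups with equal n: n = 2·((z_{α} + z_β) / d)².
z_{α} + z_β = 1.282 + 1.036 = 2.318.
n = 2 × (2.318 / 1.05)² = 2 × 2.208² = 2 × 4.87 = 9.7.
Round up to the next whole participant.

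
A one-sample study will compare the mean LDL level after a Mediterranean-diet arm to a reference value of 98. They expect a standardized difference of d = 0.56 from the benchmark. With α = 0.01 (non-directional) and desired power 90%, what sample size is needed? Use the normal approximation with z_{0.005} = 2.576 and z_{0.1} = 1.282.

For a one-sample test: n = ((z_{α/2} + z_β) / d)².
z_{α/2} + z_β = 2.576 + 1.282 = 3.858.
n = (3.858 / 0.56)² = 6.889² = 47.46.
Round up.

n = 48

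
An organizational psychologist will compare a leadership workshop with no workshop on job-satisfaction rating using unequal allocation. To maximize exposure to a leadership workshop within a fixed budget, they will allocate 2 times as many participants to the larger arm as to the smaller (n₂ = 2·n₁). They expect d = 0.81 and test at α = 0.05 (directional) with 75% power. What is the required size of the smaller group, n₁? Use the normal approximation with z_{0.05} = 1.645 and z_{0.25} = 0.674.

n₁ = 13

With allocation ratio k = n₂/n₁ = 2, Var(x̄₁−x̄₂) = σ²(1/n₁ + 1/(k·n₁)) = σ²·(k+1)/(k·n₁).
So n₁ = (1 + 1/k)·((z_{α} + z_β)/d)² = 1.500 × (2.319/0.81)².
n₁ = 1.500 × 8.20 = 12.3.
Round up: n₁ = 13, giving n₂ = 2 × 13 = 26.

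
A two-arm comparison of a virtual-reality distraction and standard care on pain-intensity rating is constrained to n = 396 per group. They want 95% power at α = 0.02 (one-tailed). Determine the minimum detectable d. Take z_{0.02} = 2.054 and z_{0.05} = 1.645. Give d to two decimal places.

d_min ≈ 0.26

For two independent groups of n = 396 each: d_min = (z_{α} + z_β)·√(2/n).
z-sum = 2.054 + 1.645 = 3.699.
d_min = 3.699 × √(2/396) = 3.699 × 0.0711 = 0.263.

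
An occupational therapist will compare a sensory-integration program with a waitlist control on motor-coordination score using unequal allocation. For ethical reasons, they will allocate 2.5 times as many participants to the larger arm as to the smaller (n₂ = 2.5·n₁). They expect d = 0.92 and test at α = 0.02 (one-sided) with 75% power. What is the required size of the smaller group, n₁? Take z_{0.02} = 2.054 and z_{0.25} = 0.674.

n₁ = 13

With allocation ratio k = n₂/n₁ = 2.5, Var(x̄₁−x̄₂) = σ²(1/n₁ + 1/(k·n₁)) = σ²·(k+1)/(k·n₁).
So n₁ = (1 + 1/k)·((z_{α} + z_β)/d)² = 1.400 × (2.728/0.92)².
n₁ = 1.400 × 8.79 = 12.3.
Round up: n₁ = 13, giving n₂ = ⌈2.5 × 13⌉ = ⌈32.5⌉ = 33.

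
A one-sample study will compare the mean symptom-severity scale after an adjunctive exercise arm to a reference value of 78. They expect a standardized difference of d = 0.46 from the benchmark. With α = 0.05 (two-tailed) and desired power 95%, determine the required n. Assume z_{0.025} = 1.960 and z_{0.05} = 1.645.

For a one-sample test: n = ((z_{α/2} + z_β) / d)².
z_{α/2} + z_β = 1.960 + 1.645 = 3.605.
n = (3.605 / 0.46)² = 7.837² = 61.42.
Round up.

n = 62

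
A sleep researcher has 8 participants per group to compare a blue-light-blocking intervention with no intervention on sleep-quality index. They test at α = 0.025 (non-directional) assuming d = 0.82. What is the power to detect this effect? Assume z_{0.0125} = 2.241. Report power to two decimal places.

For two equal groups, power = Φ(d·√(n/2) − z_{α/2}).
d·√(n/2) = 0.82 × √(8/2) = 0.82 × 2.000 = 1.640.
z_β = 1.640 − 2.241 = -0.601.
Power = Φ(-0.601) = 0.274.

power ≈ 0.27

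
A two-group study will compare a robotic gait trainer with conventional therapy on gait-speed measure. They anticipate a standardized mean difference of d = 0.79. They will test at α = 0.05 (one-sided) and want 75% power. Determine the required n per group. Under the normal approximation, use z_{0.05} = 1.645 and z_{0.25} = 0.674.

For two independent groups with equal n: n = 2·((z_{α} + z_β) / d)².
z_{α} + z_β = 1.645 + 0.674 = 2.319.
n = 2 × (2.319 / 0.79)² = 2 × 2.935² = 2 × 8.62 = 17.2.
Round up to the next whole participant.

n = 18 per group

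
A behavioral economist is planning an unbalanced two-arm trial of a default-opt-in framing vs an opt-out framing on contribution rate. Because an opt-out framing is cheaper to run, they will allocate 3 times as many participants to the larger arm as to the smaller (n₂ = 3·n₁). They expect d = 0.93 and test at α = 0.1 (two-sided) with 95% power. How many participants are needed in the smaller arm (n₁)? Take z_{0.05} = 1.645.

n₁ = 17

With allocation ratio k = n₂/n₁ = 3, Var(x̄₁−x̄₂) = σ²(1/n₁ + 1/(k·n₁)) = σ²·(k+1)/(k·n₁).
So n₁ = (1 + 1/k)·((z_{α/2} + z_β)/d)² = 1.333 × (3.290/0.93)².
n₁ = 1.333 × 12.51 = 16.7.
Round up: n₁ = 17, giving n₂ = 3 × 17 = 51.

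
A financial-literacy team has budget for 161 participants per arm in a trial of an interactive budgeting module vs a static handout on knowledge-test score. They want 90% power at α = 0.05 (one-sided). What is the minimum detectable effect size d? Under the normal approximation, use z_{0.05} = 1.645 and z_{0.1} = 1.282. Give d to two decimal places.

d_min ≈ 0.33

For two independent groups of n = 161 each: d_min = (z_{α} + z_β)·√(2/n).
z-sum = 1.645 + 1.282 = 2.927.
d_min = 2.927 × √(2/161) = 2.927 × 0.1115 = 0.326.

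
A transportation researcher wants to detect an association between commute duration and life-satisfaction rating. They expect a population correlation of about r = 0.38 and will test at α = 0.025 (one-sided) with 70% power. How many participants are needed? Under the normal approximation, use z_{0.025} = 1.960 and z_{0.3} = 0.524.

Fisher's z: C = ½·ln((1+r)/(1−r)) = ½·ln(2.2258) = 0.4001.
n = ((z_{α} + z_β)/C)² + 3.
(1.960 + 0.524) / 0.4001 = 2.484 / 0.4001 = 6.208.
n = 6.208² + 3 = 38.54 + 3 = 41.5.
Round up.

n = 42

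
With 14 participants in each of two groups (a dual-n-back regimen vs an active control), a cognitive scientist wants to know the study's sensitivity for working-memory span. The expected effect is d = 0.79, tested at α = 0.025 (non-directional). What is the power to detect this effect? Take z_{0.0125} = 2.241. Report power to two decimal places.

For two equal groups, power = Φ(d·√(n/2) − z_{α/2}).
d·√(n/2) = 0.79 × √(14/2) = 0.79 × 2.646 = 2.090.
z_β = 2.090 − 2.241 = -0.151.
Power = Φ(-0.151) = 0.440.

power ≈ 0.44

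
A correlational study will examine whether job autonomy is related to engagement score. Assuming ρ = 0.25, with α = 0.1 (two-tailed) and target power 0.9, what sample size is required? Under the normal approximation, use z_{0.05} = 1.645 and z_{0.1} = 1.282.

Fisher's z: C = ½·ln((1+r)/(1−r)) = ½·ln(1.6667) = 0.2554.
n = ((z_{α/2} + z_β)/C)² + 3.
(1.645 + 1.282) / 0.2554 = 2.927 / 0.2554 = 11.460.
n = 11.460² + 3 = 131.34 + 3 = 134.3.
Round up.

n = 135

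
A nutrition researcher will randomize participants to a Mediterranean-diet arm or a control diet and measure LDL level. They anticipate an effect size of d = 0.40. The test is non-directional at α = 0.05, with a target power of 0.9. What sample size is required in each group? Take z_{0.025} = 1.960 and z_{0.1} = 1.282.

n = 132 per group

For two independent groups with equal n: n = 2·((z_{α/2} + z_β) / d)².
z_{α/2} + z_β = 1.960 + 1.282 = 3.242.
n = 2 × (3.242 / 0.40)² = 2 × 8.105² = 2 × 65.69 = 131.4.
Round up to the next whole participant.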